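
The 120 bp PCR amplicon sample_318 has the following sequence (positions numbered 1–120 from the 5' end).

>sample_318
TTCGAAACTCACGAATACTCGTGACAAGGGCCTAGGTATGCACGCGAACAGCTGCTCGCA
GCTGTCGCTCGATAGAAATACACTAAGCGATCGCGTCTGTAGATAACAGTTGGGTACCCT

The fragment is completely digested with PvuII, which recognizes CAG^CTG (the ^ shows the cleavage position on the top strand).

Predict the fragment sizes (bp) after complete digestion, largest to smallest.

PvuII sites (CAGCTG) start at positions 49, 59.
PvuII cuts after base 3 of each site, so after positions 51, 61.
Linear molecule, 2 cuts → 3 fragments:
  1–51 → 51 bp
  52–61 → 10 bp
  62–120 → 59 bp
Sorted largest to smallest: 59, 51, 10 bp.

59, 51, 10 bp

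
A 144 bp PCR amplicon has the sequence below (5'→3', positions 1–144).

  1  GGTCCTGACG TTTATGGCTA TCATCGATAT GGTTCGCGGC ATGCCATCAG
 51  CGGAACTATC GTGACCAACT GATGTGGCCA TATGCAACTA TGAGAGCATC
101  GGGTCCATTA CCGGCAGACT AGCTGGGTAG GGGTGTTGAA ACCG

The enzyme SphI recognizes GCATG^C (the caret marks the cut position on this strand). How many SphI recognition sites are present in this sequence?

GCATGC occurs starting at position 39.
SphI cuts at 1 site.

1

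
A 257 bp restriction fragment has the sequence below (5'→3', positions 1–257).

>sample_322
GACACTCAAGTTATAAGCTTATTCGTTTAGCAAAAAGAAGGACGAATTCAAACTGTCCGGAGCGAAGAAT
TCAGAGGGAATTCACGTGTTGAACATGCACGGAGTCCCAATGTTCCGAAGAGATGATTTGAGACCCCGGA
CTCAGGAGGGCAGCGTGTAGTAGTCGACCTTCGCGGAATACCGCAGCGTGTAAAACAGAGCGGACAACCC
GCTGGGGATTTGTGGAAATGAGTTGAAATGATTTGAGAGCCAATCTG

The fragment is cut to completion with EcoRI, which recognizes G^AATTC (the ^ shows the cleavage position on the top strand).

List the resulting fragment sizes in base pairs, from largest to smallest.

EcoRI sites (GAATTC) start at positions 44, 67, 78.
EcoRI cuts after the first base of each site, so after positions 44, 67, 78.
Linear molecule, 3 cuts → 4 fragments:
  1–44 → 44 bp
  45–67 → 23 bp
  68–78 → 11 bp
  79–257 → 179 bp
Sorted largest to smallest: 179, 44, 23, 11 bp.

179, 44, 23, 11 bp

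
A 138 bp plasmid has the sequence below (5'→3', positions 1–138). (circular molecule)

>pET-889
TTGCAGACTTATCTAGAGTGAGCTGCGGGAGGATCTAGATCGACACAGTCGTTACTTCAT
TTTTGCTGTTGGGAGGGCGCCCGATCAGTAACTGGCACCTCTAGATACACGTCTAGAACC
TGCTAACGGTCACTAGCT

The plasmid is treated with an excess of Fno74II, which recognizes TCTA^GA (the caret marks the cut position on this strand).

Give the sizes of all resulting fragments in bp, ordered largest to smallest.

Fno74II sites (TCTAGA) start at positions 12, 34, 100, 112.
Fno74II cuts after base 4 of each site, so after positions 15, 37, 103, 115.
Circular molecule, 4 cuts → 4 fragments:
  16–37 → 22 bp
  38–103 → 66 bp
  104–115 → 12 bp
  116–138 then 1–15 → 23 + 15 = 38 bp
Sorted largest to smallest: 66, 38, 22, 12 bp.

66, 38, 22, 12 bp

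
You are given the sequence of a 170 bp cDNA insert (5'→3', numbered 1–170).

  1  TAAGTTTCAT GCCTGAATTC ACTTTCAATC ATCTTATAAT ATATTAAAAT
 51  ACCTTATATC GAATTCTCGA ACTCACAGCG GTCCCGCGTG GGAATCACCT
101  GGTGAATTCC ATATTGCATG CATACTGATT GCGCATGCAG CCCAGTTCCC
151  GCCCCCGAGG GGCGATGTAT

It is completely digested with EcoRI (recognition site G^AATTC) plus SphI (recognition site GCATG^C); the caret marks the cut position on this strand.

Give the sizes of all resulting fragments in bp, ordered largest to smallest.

46, 43, 33, 17, 16, 15 bp

EcoRI sites (GAATTC) start at positions 15, 61, 104.
EcoRI cuts after the first base of each site, so after positions 15, 61, 104.
SphI sites (GCATGC) start at positions 116, 133.
SphI cuts after base 5 of each site (before the last base), so after positions 120, 137.
Combined cut positions: 15, 61, 104, 120, 137.
Linear molecule, 5 cuts → 6 fragments:
  1–15 → 15 bp
  16–61 → 46 bp
  62–104 → 43 bp
  105–120 → 16 bp
  121–137 → 17 bp
  138–170 → 33 bp
Sorted largest to smallest: 46, 43, 33, 17, 16, 15 bp.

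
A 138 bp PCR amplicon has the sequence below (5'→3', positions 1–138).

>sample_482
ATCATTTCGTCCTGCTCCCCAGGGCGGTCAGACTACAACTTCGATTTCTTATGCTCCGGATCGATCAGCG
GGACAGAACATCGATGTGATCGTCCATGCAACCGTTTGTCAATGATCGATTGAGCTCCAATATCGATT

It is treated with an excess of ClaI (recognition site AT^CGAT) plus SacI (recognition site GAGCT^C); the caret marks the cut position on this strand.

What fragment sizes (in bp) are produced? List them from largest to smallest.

61, 35, 20, 10, 7, 5 bp

ClaI sites (ATCGAT) start at positions 60, 80, 115, 132.
ClaI cuts after base 2 of each site, so after positions 61, 81, 116, 133.
The SacI site (GAGCTC) starts at position 122.
SacI cuts after base 5 of each site (before the last base), so after position 126.
Combined cut positions: 61, 81, 116, 126, 133.
Linear molecule, 5 cuts → 6 fragments:
  1–61 → 61 bp
  62–81 → 20 bp
  82–116 → 35 bp
  117–126 → 10 bp
  127–133 → 7 bp
  134–138 → 5 bp
Sorted largest to smallest: 61, 35, 20, 10, 7, 5 bp.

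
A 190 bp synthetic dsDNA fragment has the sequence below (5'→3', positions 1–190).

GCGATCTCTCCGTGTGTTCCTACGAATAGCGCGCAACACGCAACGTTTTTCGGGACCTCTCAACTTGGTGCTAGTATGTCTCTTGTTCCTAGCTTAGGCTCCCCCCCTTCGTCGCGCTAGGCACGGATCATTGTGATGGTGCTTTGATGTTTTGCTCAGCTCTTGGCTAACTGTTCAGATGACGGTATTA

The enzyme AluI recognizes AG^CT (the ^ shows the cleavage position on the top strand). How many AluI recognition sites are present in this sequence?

2

AGCT occurs starting at positions 91, 158.
AluI cuts at 2 sites.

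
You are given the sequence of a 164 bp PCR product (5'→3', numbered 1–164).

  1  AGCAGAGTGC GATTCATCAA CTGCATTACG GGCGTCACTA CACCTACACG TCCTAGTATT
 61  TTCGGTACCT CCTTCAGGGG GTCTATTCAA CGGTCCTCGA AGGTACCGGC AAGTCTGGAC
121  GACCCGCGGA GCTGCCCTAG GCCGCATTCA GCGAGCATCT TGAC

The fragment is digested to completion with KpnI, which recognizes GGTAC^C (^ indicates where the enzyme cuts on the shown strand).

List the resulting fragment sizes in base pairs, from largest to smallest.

KpnI sites (GGTACC) start at positions 64, 102.
KpnI cuts after base 5 of each site (before the last base), so after positions 68, 106.
Linear molecule, 2 cuts → 3 fragments:
  1–68 → 68 bp
  69–106 → 38 bp
  107–164 → 58 bp
Sorted largest to smallest: 68, 58, 38 bp.

68, 58, 38 bp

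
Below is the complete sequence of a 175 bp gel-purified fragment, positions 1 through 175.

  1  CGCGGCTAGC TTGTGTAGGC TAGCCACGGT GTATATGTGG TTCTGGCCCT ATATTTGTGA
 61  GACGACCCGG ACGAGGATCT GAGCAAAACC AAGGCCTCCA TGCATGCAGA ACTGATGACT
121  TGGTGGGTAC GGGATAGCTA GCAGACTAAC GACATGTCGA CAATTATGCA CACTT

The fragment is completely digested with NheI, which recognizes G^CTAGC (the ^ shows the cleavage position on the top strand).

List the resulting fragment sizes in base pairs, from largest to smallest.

NheI sites (GCTAGC) start at positions 5, 19, 137.
NheI cuts after the first base of each site, so after positions 5, 19, 137.
Linear molecule, 3 cuts → 4 fragments:
  1–5 → 5 bp
  6–19 → 14 bp
  20–137 → 118 bp
  138–175 → 38 bp
Sorted largest to smallest: 118, 38, 14, 5 bp.

118, 38, 14, 5 bp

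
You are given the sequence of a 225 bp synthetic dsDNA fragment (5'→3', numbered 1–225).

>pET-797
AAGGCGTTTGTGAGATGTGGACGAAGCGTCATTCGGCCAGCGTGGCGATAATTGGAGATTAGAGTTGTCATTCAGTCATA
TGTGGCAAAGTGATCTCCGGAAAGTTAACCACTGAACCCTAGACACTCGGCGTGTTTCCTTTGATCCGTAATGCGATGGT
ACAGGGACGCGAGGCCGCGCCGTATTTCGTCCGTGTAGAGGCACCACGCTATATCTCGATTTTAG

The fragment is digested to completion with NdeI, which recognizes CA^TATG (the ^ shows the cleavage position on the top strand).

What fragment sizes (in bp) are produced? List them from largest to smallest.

The NdeI site (CATATG) starts at position 77.
NdeI cuts after base 2 of each site, so after position 78.
Linear molecule, 1 cut → 2 fragments:
  1–78 → 78 bp
  79–225 → 147 bp
Sorted largest to smallest: 147, 78 bp.

147, 78 bp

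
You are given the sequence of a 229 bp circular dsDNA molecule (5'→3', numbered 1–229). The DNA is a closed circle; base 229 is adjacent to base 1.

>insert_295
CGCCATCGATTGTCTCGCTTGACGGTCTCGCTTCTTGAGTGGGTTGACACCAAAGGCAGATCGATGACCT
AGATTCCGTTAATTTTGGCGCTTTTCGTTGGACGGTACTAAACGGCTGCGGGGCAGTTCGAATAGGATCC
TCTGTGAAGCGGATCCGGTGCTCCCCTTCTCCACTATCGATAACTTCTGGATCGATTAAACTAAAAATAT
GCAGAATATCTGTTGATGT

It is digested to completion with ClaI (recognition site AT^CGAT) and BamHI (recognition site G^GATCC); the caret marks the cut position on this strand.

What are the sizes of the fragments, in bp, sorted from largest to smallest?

74, 55, 43, 26, 16, 15 bp

ClaI sites (ATCGAT) start at positions 5, 60, 176, 191.
ClaI cuts after base 2 of each site, so after positions 6, 61, 177, 192.
BamHI sites (GGATCC) start at positions 135, 151.
BamHI cuts after the first base of each site, so after positions 135, 151.
Combined cut positions: 6, 61, 135, 151, 177, 192.
Circular molecule, 6 cuts → 6 fragments:
  7–61 → 55 bp
  62–135 → 74 bp
  136–151 → 16 bp
  152–177 → 26 bp
  178–192 → 15 bp
  193–229 then 1–6 → 37 + 6 = 43 bp
Sorted largest to smallest: 74, 55, 43, 26, 16, 15 bp.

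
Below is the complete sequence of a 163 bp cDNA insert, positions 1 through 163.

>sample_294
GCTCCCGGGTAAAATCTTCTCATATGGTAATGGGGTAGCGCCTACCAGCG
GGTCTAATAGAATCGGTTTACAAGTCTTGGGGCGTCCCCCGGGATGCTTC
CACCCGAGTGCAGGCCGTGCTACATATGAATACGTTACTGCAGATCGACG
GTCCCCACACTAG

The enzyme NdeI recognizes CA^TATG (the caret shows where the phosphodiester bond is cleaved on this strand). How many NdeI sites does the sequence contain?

CATATG occurs starting at positions 21, 123.
NdeI cuts at 2 sites.

2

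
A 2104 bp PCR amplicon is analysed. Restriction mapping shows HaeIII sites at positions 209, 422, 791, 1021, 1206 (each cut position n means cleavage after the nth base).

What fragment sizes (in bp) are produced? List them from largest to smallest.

898, 369, 230, 213, 209, 185 bp

Linear molecule, 5 cuts → 6 fragments:
  209 − 0 = 209 bp
  422 − 209 = 213 bp
  791 − 422 = 369 bp
  1021 − 791 = 230 bp
  1206 − 1021 = 185 bp
  2104 − 1206 = 898 bp
Sorted largest to smallest: 898, 369, 230, 213, 209, 185 bp.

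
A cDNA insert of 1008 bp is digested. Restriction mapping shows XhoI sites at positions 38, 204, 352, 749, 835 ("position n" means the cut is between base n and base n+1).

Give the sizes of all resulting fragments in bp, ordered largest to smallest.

Linear molecule, 5 cuts → 6 fragments:
  38 − 0 = 38 bp
  204 − 38 = 166 bp
  352 − 204 = 148 bp
  749 − 352 = 397 bp
  835 − 749 = 86 bp
  1008 − 835 = 173 bp
Sorted largest to smallest: 397, 173, 166, 148, 86, 38 bp.

397, 173, 166, 148, 86, 38 bp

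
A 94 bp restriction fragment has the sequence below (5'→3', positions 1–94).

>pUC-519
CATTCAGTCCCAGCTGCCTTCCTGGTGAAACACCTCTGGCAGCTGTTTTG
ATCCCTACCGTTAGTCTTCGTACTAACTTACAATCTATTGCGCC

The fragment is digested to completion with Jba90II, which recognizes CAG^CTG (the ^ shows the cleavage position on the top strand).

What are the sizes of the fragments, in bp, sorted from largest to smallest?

52, 29, 13 bp

Jba90II sites (CAGCTG) start at positions 11, 40.
Jba90II cuts after base 3 of each site, so after positions 13, 42.
Linear molecule, 2 cuts → 3 fragments:
  1–13 → 13 bp
  14–42 → 29 bp
  43–94 → 52 bp
Sorted largest to smallest: 52, 29, 13 bp.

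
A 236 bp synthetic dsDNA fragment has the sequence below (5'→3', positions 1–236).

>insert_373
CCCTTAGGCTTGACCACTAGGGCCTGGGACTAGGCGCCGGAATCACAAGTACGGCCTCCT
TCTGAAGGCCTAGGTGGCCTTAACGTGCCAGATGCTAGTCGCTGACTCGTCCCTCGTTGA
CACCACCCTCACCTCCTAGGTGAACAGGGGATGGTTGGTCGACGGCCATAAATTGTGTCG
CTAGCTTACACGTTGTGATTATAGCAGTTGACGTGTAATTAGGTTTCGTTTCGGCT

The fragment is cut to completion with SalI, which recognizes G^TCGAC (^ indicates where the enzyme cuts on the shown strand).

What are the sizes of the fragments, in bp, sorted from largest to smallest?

The SalI site (GTCGAC) starts at position 158.
SalI cuts after the first base of each site, so after position 158.
Linear molecule, 1 cut → 2 fragments:
  1–158 → 158 bp
  159–236 → 78 bp
Sorted largest to smallest: 158, 78 bp.

158, 78 bp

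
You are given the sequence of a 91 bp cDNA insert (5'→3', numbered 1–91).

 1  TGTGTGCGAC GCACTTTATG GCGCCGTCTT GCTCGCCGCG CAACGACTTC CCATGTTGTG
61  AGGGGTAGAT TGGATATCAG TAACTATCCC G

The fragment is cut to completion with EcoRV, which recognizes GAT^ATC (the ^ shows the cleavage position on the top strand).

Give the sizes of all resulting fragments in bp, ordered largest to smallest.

75, 16 bp

The EcoRV site (GATATC) starts at position 73.
EcoRV cuts after base 3 of each site, so after position 75.
Linear molecule, 1 cut → 2 fragments:
  1–75 → 75 bp
  76–91 → 16 bp
Sorted largest to smallest: 75, 16 bp.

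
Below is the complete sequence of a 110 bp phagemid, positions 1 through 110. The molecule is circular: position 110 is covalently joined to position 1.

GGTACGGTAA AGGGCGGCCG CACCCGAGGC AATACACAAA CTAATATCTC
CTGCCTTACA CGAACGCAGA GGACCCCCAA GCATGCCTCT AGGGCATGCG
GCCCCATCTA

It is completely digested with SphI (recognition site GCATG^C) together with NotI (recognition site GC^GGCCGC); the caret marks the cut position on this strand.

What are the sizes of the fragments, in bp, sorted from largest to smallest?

70, 27, 13 bp

SphI sites (GCATGC) start at positions 81, 94.
SphI cuts after base 5 of each site (before the last base), so after positions 85, 98.
The NotI site (GCGGCCGC) starts at position 14.
NotI cuts after base 2 of each site, so after position 15.
Combined cut positions: 15, 85, 98.
Circular molecule, 3 cuts → 3 fragments:
  16–85 → 70 bp
  86–98 → 13 bp
  99–110 then 1–15 → 12 + 15 = 27 bp
Sorted largest to smallest: 70, 27, 13 bp.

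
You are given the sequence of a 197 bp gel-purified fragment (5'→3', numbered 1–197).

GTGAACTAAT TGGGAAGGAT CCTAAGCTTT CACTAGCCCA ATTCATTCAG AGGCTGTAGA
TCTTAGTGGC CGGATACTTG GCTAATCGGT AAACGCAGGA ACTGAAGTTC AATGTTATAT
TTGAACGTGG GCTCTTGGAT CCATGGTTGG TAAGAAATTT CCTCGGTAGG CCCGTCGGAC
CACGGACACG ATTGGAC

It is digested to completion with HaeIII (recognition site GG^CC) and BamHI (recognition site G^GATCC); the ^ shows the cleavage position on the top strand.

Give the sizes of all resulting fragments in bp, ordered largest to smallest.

HaeIII sites (GGCC) start at positions 68, 169.
HaeIII cuts after base 2 of each site, so after positions 69, 170.
BamHI sites (GGATCC) start at positions 17, 137.
BamHI cuts after the first base of each site, so after positions 17, 137.
Combined cut positions: 17, 69, 137, 170.
Linear molecule, 4 cuts → 5 fragments:
  1–17 → 17 bp
  18–69 → 52 bp
  70–137 → 68 bp
  138–170 → 33 bp
  171–197 → 27 bp
Sorted largest to smallest: 68, 52, 33, 27, 17 bp.

68, 52, 33, 27, 17 bp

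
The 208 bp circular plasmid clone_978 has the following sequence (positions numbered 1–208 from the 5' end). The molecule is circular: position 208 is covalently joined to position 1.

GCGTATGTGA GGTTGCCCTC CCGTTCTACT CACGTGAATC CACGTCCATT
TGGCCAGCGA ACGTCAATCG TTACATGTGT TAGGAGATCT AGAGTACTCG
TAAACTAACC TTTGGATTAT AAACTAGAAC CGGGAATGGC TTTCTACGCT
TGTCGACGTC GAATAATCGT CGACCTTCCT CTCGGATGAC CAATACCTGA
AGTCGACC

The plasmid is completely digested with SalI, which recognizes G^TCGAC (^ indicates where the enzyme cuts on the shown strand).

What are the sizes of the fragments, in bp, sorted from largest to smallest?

SalI sites (GTCGAC) start at positions 152, 169, 202.
SalI cuts after the first base of each site, so after positions 152, 169, 202.
Circular molecule, 3 cuts → 3 fragments:
  153–169 → 17 bp
  170–202 → 33 bp
  203–208 then 1–152 → 6 + 152 = 158 bp
Sorted largest to smallest: 158, 33, 17 bp.

158, 33, 17 bp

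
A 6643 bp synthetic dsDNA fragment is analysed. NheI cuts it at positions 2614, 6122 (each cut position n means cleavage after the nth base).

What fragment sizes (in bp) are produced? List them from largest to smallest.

Linear molecule, 2 cuts → 3 fragments:
  2614 − 0 = 2614 bp
  6122 − 2614 = 3508 bp
  6643 − 6122 = 521 bp
Sorted largest to smallest: 3508, 2614, 521 bp.

3508, 2614, 521 bp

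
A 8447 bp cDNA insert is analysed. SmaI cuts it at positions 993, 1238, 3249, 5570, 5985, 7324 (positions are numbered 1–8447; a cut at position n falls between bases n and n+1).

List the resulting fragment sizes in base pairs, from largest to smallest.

2321, 2011, 1339, 1123, 993, 415, 245 bp

Linear molecule, 6 cuts → 7 fragments:
  993 − 0 = 993 bp
  1238 − 993 = 245 bp
  3249 − 1238 = 2011 bp
  5570 − 3249 = 2321 bp
  5985 − 5570 = 415 bp
  7324 − 5985 = 1339 bp
  8447 − 7324 = 1123 bp
Sorted largest to smallest: 2321, 2011, 1339, 1123, 993, 415, 245 bp.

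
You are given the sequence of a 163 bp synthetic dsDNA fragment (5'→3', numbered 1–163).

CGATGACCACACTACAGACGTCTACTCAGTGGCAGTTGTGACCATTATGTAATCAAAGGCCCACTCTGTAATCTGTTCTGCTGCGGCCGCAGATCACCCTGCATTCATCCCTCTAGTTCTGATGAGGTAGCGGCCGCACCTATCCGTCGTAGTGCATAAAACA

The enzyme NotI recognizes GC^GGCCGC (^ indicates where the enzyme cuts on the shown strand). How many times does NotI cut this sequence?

2

GCGGCCGC occurs starting at positions 83, 130.
NotI cuts at 2 sites.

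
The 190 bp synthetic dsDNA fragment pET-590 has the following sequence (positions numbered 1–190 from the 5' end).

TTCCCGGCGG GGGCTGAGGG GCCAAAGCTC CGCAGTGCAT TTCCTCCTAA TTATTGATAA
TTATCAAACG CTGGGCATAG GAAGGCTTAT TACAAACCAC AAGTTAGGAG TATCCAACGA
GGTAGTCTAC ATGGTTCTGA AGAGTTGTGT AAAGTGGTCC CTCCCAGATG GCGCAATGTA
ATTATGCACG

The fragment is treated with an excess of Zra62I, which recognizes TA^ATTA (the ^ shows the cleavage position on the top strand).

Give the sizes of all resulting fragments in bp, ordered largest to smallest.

Zra62I sites (TAATTA) start at positions 48, 58, 179.
Zra62I cuts after base 2 of each site, so after positions 49, 59, 180.
Linear molecule, 3 cuts → 4 fragments:
  1–49 → 49 bp
  50–59 → 10 bp
  60–180 → 121 bp
  181–190 → 10 bp
Sorted largest to smallest: 121, 49, 10, 10 bp.

121, 49, 10, 10 bp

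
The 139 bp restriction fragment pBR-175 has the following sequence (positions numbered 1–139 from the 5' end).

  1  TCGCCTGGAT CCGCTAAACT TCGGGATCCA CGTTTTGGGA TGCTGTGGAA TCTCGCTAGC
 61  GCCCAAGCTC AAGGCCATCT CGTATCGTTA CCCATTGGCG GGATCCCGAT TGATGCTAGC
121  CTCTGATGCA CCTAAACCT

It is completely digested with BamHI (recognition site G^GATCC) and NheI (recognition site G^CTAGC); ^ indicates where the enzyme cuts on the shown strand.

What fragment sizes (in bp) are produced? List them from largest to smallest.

46, 31, 24, 17, 14, 7 bp

BamHI sites (GGATCC) start at positions 7, 24, 101.
BamHI cuts after the first base of each site, so after positions 7, 24, 101.
NheI sites (GCTAGC) start at positions 55, 115.
NheI cuts after the first base of each site, so after positions 55, 115.
Combined cut positions: 7, 24, 55, 101, 115.
Linear molecule, 5 cuts → 6 fragments:
  1–7 → 7 bp
  8–24 → 17 bp
  25–55 → 31 bp
  56–101 → 46 bp
  102–115 → 14 bp
  116–139 → 24 bp
Sorted largest to smallest: 46, 31, 24, 17, 14, 7 bp.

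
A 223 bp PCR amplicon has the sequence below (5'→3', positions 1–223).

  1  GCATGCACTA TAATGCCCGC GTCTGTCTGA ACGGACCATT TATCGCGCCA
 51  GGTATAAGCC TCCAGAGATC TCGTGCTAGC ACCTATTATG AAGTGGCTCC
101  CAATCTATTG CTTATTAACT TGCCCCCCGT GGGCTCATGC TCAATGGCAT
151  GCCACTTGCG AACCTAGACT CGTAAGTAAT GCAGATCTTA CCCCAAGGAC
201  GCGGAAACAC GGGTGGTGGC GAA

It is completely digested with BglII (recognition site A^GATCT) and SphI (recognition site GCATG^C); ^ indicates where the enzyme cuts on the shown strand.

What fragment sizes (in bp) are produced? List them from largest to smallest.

BglII sites (AGATCT) start at positions 66, 183.
BglII cuts after the first base of each site, so after positions 66, 183.
SphI sites (GCATGC) start at positions 1, 147.
SphI cuts after base 5 of each site (before the last base), so after positions 5, 151.
Combined cut positions: 5, 66, 151, 183.
Linear molecule, 4 cuts → 5 fragments:
  1–5 → 5 bp
  6–66 → 61 bp
  67–151 → 85 bp
  152–183 → 32 bp
  184–223 → 40 bp
Sorted largest to smallest: 85, 61, 40, 32, 5 bp.

85, 61, 40, 32, 5 bp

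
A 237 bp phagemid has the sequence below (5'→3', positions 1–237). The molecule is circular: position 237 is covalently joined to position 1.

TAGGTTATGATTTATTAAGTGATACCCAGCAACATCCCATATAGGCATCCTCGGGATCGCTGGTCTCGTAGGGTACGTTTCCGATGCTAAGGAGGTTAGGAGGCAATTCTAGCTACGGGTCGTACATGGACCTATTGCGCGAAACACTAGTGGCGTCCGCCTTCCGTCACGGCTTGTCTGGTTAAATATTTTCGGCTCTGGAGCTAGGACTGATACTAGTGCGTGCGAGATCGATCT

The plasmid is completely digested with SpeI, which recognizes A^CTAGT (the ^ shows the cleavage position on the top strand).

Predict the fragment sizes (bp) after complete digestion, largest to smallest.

168, 69 bp

SpeI sites (ACTAGT) start at positions 146, 215.
SpeI cuts after the first base of each site, so after positions 146, 215.
Circular molecule, 2 cuts → 2 fragments:
  147–215 → 69 bp
  216–237 then 1–146 → 22 + 146 = 168 bp
Sorted largest to smallest: 168, 69 bp.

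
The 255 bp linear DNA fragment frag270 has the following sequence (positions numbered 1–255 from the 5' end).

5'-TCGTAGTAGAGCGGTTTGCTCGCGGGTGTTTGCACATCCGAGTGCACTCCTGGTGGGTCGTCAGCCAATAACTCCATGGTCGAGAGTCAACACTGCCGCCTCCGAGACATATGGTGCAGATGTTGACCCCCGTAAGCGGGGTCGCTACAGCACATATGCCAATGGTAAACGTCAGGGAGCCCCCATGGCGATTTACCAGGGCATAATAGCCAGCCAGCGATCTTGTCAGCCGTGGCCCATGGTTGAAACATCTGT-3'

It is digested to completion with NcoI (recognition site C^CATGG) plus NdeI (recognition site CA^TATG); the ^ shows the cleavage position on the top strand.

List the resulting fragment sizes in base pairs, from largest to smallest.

74, 54, 45, 35, 29, 18 bp

NcoI sites (CCATGG) start at positions 74, 183, 237.
NcoI cuts after the first base of each site, so after positions 74, 183, 237.
NdeI sites (CATATG) start at positions 108, 153.
NdeI cuts after base 2 of each site, so after positions 109, 154.
Combined cut positions: 74, 109, 154, 183, 237.
Linear molecule, 5 cuts → 6 fragments:
  1–74 → 74 bp
  75–109 → 35 bp
  110–154 → 45 bp
  155–183 → 29 bp
  184–237 → 54 bp
  238–255 → 18 bp
Sorted largest to smallest: 74, 54, 45, 35, 29, 18 bp.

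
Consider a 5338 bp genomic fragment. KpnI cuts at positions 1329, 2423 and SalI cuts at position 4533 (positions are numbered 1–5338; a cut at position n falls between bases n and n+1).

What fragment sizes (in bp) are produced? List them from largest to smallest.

2110, 1329, 1094, 805 bp

Combined cut positions (sorted): 1329, 2423, 4533.
Linear molecule, 3 cuts → 4 fragments:
  1329 − 0 = 1329 bp
  2423 − 1329 = 1094 bp
  4533 − 2423 = 2110 bp
  5338 − 4533 = 805 bp
Sorted largest to smallest: 2110, 1329, 1094, 805 bp.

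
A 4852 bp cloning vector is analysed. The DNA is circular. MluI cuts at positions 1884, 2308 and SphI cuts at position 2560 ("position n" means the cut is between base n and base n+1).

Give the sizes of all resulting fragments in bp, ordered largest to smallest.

Combined cut positions (sorted): 1884, 2308, 2560.
Circular molecule, 3 cuts → 3 fragments:
  2308 − 1884 = 424 bp
  2560 − 2308 = 252 bp
  wrap: 4852 − 2560 + 1884 = 4176 bp
Sorted largest to smallest: 4176, 424, 252 bp.

4176, 424, 252 bp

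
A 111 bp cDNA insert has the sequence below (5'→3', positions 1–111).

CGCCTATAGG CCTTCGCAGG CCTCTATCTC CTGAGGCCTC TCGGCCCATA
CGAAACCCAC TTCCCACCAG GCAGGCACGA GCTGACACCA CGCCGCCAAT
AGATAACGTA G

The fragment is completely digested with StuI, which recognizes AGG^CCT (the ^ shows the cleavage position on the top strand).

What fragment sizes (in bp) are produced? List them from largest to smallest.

StuI sites (AGGCCT) start at positions 8, 18, 34.
StuI cuts after base 3 of each site, so after positions 10, 20, 36.
Linear molecule, 3 cuts → 4 fragments:
  1–10 → 10 bp
  11–20 → 10 bp
  21–36 → 16 bp
  37–111 → 75 bp
Sorted largest to smallest: 75, 16, 10, 10 bp.

75, 16, 10, 10 bp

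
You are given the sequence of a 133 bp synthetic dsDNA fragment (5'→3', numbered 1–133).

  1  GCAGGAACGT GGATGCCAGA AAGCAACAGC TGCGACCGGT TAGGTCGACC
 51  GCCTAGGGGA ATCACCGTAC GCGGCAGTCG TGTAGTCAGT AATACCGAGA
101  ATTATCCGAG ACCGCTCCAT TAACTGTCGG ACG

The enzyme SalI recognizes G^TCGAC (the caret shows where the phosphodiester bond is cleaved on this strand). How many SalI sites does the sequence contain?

GTCGAC occurs starting at position 44.
SalI cuts at 1 site.

1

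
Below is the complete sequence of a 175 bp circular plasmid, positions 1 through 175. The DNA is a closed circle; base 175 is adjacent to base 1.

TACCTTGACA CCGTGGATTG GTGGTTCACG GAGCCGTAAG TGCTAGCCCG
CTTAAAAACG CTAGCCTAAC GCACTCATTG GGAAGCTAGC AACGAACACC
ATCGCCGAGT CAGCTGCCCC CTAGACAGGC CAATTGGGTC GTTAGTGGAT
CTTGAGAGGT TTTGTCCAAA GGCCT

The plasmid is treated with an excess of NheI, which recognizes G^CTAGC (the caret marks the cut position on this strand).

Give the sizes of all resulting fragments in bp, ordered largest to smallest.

132, 25, 18 bp

NheI sites (GCTAGC) start at positions 42, 60, 85.
NheI cuts after the first base of each site, so after positions 42, 60, 85.
Circular molecule, 3 cuts → 3 fragments:
  43–60 → 18 bp
  61–85 → 25 bp
  86–175 then 1–42 → 90 + 42 = 132 bp
Sorted largest to smallest: 132, 25, 18 bp.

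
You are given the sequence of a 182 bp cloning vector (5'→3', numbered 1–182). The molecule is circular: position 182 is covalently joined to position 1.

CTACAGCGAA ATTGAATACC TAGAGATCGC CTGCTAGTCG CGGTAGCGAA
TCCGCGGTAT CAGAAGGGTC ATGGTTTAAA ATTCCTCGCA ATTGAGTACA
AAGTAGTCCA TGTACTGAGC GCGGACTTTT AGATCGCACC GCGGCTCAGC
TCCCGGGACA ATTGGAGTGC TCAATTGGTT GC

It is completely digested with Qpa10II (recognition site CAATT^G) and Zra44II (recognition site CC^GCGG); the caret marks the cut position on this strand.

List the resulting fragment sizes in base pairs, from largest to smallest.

59, 47, 40, 23, 13 bp

Qpa10II sites (CAATTG) start at positions 89, 159, 172.
Qpa10II cuts after base 5 of each site (before the last base), so after positions 93, 163, 176.
Zra44II sites (CCGCGG) start at positions 52, 139.
Zra44II cuts after base 2 of each site, so after positions 53, 140.
Combined cut positions: 53, 93, 140, 163, 176.
Circular molecule, 5 cuts → 5 fragments:
  54–93 → 40 bp
  94–140 → 47 bp
  141–163 → 23 bp
  164–176 → 13 bp
  177–182 then 1–53 → 6 + 53 = 59 bp
Sorted largest to smallest: 59, 47, 40, 23, 13 bp.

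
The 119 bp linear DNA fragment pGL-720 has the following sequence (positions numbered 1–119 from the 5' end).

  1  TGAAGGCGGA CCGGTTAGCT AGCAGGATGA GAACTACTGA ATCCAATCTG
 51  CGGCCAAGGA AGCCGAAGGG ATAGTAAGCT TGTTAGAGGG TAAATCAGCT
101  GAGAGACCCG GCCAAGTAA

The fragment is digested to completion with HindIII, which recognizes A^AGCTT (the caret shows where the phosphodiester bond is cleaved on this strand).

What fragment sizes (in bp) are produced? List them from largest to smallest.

The HindIII site (AAGCTT) starts at position 76.
HindIII cuts after the first base of each site, so after position 76.
Linear molecule, 1 cut → 2 fragments:
  1–76 → 76 bp
  77–119 → 43 bp
Sorted largest to smallest: 76, 43 bp.

76, 43 bp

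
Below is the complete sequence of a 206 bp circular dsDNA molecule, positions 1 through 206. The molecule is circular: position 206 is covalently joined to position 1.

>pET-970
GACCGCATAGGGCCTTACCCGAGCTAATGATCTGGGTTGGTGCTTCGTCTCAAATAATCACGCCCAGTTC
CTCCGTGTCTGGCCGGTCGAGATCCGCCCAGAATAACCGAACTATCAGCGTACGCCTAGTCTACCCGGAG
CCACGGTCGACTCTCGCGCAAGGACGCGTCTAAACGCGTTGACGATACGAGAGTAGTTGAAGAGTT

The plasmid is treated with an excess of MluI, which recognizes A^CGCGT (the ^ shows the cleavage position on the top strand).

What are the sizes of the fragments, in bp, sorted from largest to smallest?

196, 10 bp

MluI sites (ACGCGT) start at positions 164, 174.
MluI cuts after the first base of each site, so after positions 164, 174.
Circular molecule, 2 cuts → 2 fragments:
  165–174 → 10 bp
  175–206 then 1–164 → 32 + 164 = 196 bp
Sorted largest to smallest: 196, 10 bp.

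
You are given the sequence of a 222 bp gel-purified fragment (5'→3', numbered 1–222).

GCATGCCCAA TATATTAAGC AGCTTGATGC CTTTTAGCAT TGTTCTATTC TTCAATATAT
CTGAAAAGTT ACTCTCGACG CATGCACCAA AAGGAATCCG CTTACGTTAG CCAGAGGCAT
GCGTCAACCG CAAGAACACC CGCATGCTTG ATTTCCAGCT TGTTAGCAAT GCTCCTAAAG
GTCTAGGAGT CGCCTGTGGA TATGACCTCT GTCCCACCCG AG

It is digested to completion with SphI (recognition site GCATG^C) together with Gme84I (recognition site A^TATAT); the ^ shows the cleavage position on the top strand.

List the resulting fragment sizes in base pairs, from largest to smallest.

76, 45, 37, 29, 25, 5, 5 bp

SphI sites (GCATGC) start at positions 1, 80, 117, 142.
SphI cuts after base 5 of each site (before the last base), so after positions 5, 84, 121, 146.
Gme84I sites (ATATAT) start at positions 10, 55.
Gme84I cuts after the first base of each site, so after positions 10, 55.
Combined cut positions: 5, 10, 55, 84, 121, 146.
Linear molecule, 6 cuts → 7 fragments:
  1–5 → 5 bp
  6–10 → 5 bp
  11–55 → 45 bp
  56–84 → 29 bp
  85–121 → 37 bp
  122–146 → 25 bp
  147–222 → 76 bp
Sorted largest to smallest: 76, 45, 37, 29, 25, 5, 5 bp.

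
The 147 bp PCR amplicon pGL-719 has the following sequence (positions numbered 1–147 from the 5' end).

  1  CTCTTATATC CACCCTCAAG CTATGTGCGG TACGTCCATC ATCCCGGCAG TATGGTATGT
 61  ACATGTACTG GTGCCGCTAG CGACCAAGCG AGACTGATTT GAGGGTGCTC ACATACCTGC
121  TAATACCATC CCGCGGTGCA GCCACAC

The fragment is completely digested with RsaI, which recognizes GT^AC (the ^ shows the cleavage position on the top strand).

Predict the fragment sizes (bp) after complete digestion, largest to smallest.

RsaI sites (GTAC) start at positions 30, 59, 65.
RsaI cuts after base 2 of each site, so after positions 31, 60, 66.
Linear molecule, 3 cuts → 4 fragments:
  1–31 → 31 bp
  32–60 → 29 bp
  61–66 → 6 bp
  67–147 → 81 bp
Sorted largest to smallest: 81, 31, 29, 6 bp.

81, 31, 29, 6 bp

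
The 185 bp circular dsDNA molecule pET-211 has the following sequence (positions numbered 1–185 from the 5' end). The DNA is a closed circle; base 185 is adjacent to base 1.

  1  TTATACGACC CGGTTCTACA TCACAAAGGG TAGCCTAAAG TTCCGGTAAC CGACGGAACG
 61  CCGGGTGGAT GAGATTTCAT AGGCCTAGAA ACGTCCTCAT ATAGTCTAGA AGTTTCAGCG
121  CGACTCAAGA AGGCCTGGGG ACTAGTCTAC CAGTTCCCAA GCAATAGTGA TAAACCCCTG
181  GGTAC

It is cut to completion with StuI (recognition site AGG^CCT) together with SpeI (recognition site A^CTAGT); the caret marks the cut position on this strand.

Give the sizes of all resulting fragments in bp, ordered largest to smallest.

StuI sites (AGGCCT) start at positions 81, 131.
StuI cuts after base 3 of each site, so after positions 83, 133.
The SpeI site (ACTAGT) starts at position 141.
SpeI cuts after the first base of each site, so after position 141.
Combined cut positions: 83, 133, 141.
Circular molecule, 3 cuts → 3 fragments:
  84–133 → 50 bp
  134–141 → 8 bp
  142–185 then 1–83 → 44 + 83 = 127 bp
Sorted largest to smallest: 127, 50, 8 bp.

127, 50, 8 bp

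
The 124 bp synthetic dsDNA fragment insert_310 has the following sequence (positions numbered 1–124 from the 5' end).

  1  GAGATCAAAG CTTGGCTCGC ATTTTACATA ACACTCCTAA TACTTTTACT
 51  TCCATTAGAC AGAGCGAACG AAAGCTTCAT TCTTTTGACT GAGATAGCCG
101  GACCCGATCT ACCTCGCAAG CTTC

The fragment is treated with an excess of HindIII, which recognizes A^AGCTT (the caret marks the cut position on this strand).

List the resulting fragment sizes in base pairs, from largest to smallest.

HindIII sites (AAGCTT) start at positions 8, 72, 118.
HindIII cuts after the first base of each site, so after positions 8, 72, 118.
Linear molecule, 3 cuts → 4 fragments:
  1–8 → 8 bp
  9–72 → 64 bp
  73–118 → 46 bp
  119–124 → 6 bp
Sorted largest to smallest: 64, 46, 8, 6 bp.

64, 46, 8, 6 bp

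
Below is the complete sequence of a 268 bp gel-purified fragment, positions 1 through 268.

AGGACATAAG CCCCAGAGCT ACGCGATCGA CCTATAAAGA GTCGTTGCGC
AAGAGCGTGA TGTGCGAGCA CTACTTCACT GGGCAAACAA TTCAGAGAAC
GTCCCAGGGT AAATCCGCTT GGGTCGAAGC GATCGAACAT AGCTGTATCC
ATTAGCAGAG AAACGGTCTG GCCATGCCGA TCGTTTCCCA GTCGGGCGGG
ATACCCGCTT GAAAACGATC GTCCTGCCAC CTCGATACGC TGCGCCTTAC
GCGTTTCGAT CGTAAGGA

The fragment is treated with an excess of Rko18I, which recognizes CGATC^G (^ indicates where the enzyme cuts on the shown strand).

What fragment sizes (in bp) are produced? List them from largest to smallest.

106, 48, 41, 38, 28, 7 bp

Rko18I sites (CGATCG) start at positions 24, 130, 178, 216, 257.
Rko18I cuts after base 5 of each site (before the last base), so after positions 28, 134, 182, 220, 261.
Linear molecule, 5 cuts → 6 fragments:
  1–28 → 28 bp
  29–134 → 106 bp
  135–182 → 48 bp
  183–220 → 38 bp
  221–261 → 41 bp
  262–268 → 7 bp
Sorted largest to smallest: 106, 48, 41, 38, 28, 7 bp.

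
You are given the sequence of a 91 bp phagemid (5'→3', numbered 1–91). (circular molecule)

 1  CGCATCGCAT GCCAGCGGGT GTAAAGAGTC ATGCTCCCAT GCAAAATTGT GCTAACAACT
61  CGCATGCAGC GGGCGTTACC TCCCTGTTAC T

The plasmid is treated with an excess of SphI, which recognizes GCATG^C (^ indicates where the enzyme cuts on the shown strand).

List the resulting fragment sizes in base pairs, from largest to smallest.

SphI sites (GCATGC) start at positions 7, 62.
SphI cuts after base 5 of each site (before the last base), so after positions 11, 66.
Circular molecule, 2 cuts → 2 fragments:
  12–66 → 55 bp
  67–91 then 1–11 → 25 + 11 = 36 bp
Sorted largest to smallest: 55, 36 bp.

55, 36 bp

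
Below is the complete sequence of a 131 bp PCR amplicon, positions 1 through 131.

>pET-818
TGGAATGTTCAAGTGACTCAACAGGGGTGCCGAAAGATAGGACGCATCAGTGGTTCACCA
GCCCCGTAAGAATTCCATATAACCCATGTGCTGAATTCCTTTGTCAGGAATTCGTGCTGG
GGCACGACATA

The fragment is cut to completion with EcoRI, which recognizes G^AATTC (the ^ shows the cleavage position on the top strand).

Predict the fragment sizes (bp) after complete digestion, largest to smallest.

70, 23, 23, 15 bp

EcoRI sites (GAATTC) start at positions 70, 93, 108.
EcoRI cuts after the first base of each site, so after positions 70, 93, 108.
Linear molecule, 3 cuts → 4 fragments:
  1–70 → 70 bp
  71–93 → 23 bp
  94–108 → 15 bp
  109–131 → 23 bp
Sorted largest to smallest: 70, 23, 23, 15 bp.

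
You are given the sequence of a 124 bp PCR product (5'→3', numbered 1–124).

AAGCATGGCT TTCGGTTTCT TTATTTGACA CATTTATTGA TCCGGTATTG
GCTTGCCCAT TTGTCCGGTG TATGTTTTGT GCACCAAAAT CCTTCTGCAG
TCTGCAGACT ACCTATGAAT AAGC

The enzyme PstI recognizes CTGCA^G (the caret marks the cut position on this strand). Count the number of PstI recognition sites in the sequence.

2

CTGCAG occurs starting at positions 95, 102.
PstI cuts at 2 sites.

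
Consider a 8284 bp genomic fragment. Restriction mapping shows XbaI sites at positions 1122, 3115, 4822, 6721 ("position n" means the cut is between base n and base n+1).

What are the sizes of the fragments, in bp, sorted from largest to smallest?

1993, 1899, 1707, 1563, 1122 bp

Linear molecule, 4 cuts → 5 fragments:
  1122 − 0 = 1122 bp
  3115 − 1122 = 1993 bp
  4822 − 3115 = 1707 bp
  6721 − 4822 = 1899 bp
  8284 − 6721 = 1563 bp
Sorted largest to smallest: 1993, 1899, 1707, 1563, 1122 bp.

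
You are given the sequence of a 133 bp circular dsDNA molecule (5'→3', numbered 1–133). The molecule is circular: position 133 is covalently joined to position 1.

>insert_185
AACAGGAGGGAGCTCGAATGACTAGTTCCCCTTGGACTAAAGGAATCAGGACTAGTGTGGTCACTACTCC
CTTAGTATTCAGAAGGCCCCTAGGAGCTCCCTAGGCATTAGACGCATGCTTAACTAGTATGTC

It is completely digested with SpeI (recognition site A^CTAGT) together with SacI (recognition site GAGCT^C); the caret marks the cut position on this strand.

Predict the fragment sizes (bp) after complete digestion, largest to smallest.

SpeI sites (ACTAGT) start at positions 21, 51, 123.
SpeI cuts after the first base of each site, so after positions 21, 51, 123.
SacI sites (GAGCTC) start at positions 10, 94.
SacI cuts after base 5 of each site (before the last base), so after positions 14, 98.
Combined cut positions: 14, 21, 51, 98, 123.
Circular molecule, 5 cuts → 5 fragments:
  15–21 → 7 bp
  22–51 → 30 bp
  52–98 → 47 bp
  99–123 → 25 bp
  124–133 then 1–14 → 10 + 14 = 24 bp
Sorted largest to smallest: 47, 30, 25, 24, 7 bp.

47, 30, 25, 24, 7 bp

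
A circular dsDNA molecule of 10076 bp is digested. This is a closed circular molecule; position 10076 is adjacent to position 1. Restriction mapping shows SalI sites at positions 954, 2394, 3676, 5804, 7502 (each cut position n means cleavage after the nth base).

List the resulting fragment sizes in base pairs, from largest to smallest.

Circular molecule, 5 cuts → 5 fragments:
  2394 − 954 = 1440 bp
  3676 − 2394 = 1282 bp
  5804 − 3676 = 2128 bp
  7502 − 5804 = 1698 bp
  wrap: 10076 − 7502 + 954 = 3528 bp
Sorted largest to smallest: 3528, 2128, 1698, 1440, 1282 bp.

3528, 2128, 1698, 1440, 1282 bp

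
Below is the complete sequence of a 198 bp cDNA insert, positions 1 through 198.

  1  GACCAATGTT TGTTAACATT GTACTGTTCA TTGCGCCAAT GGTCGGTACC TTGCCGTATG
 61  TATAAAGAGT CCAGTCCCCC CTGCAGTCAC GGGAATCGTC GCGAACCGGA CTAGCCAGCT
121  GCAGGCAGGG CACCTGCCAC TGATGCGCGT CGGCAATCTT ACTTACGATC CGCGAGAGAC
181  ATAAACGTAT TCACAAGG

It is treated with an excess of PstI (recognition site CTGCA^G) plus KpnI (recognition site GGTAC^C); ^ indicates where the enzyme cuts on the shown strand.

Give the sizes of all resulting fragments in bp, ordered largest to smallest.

PstI sites (CTGCAG) start at positions 81, 119.
PstI cuts after base 5 of each site (before the last base), so after positions 85, 123.
The KpnI site (GGTACC) starts at position 45.
KpnI cuts after base 5 of each site (before the last base), so after position 49.
Combined cut positions: 49, 85, 123.
Linear molecule, 3 cuts → 4 fragments:
  1–49 → 49 bp
  50–85 → 36 bp
  86–123 → 38 bp
  124–198 → 75 bp
Sorted largest to smallest: 75, 49, 38, 36 bp.

75, 49, 38, 36 bp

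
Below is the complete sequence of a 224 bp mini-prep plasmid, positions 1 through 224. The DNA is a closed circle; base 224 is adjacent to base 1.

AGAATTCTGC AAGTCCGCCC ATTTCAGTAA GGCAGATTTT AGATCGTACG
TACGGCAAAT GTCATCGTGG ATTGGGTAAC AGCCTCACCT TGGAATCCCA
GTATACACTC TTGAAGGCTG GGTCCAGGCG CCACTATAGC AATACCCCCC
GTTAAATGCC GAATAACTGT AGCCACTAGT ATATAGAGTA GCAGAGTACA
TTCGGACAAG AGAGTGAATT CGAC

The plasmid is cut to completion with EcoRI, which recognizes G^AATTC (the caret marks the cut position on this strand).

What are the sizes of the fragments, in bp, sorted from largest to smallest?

EcoRI sites (GAATTC) start at positions 2, 216.
EcoRI cuts after the first base of each site, so after positions 2, 216.
Circular molecule, 2 cuts → 2 fragments:
  3–216 → 214 bp
  217–224 then 1–2 → 8 + 2 = 10 bp
Sorted largest to smallest: 214, 10 bp.

214, 10 bp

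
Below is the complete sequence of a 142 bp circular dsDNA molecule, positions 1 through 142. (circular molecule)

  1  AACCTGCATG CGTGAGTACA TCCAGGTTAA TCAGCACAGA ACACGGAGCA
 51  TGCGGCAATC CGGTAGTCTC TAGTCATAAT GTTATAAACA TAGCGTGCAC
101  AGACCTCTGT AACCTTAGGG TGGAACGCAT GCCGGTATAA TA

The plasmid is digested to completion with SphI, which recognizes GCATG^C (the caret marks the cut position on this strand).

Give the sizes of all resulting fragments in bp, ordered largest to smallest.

79, 42, 21 bp

SphI sites (GCATGC) start at positions 6, 48, 127.
SphI cuts after base 5 of each site (before the last base), so after positions 10, 52, 131.
Circular molecule, 3 cuts → 3 fragments:
  11–52 → 42 bp
  53–131 → 79 bp
  132–142 then 1–10 → 11 + 10 = 21 bp
Sorted largest to smallest: 79, 42, 21 bp.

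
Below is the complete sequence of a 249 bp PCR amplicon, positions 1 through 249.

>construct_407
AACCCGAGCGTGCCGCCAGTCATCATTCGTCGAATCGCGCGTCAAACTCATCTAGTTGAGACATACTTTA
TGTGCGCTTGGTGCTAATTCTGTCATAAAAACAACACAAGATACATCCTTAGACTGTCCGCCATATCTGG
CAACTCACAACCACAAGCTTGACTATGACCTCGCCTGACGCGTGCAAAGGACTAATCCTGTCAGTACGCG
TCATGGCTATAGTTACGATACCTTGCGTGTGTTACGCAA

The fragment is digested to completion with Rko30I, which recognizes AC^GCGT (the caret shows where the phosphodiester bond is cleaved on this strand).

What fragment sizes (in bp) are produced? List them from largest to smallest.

179, 42, 28 bp

Rko30I sites (ACGCGT) start at positions 178, 206.
Rko30I cuts after base 2 of each site, so after positions 179, 207.
Linear molecule, 2 cuts → 3 fragments:
  1–179 → 179 bp
  180–207 → 28 bp
  208–249 → 42 bp
Sorted largest to smallest: 179, 42, 28 bp.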